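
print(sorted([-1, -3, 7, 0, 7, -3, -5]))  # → [-5, -3, -3, -1, 0, 7, 7]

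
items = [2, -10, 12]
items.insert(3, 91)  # [2, -10, 12, 91]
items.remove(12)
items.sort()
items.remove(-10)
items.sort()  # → [2, 91]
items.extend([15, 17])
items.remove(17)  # [2, 91, 15]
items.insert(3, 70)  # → [2, 91, 15, 70]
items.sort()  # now [2, 15, 70, 91]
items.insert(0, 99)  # [99, 2, 15, 70, 91]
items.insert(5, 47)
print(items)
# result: [99, 2, 15, 70, 91, 47]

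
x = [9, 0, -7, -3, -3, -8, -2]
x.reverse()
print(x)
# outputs [-2, -8, -3, -3, -7, 0, 9]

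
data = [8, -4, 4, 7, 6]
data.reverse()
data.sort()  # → [-4, 4, 6, 7, 8]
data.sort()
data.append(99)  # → [-4, 4, 6, 7, 8, 99]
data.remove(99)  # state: [-4, 4, 6, 7, 8]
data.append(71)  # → [-4, 4, 6, 7, 8, 71]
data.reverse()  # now [71, 8, 7, 6, 4, -4]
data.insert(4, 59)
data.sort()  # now [-4, 4, 6, 7, 8, 59, 71]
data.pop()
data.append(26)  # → [-4, 4, 6, 7, 8, 59, 26]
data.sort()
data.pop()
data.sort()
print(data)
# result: [-4, 4, 6, 7, 8, 26]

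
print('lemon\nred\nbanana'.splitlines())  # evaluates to ['lemon', 'red', 'banana']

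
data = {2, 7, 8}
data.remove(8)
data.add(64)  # {2, 7, 64}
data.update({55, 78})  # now {2, 7, 55, 64, 78}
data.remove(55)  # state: {2, 7, 64, 78}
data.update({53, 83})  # {2, 7, 53, 64, 78, 83}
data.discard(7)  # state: {2, 53, 64, 78, 83}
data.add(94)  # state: {2, 53, 64, 78, 83, 94}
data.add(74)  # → {2, 53, 64, 74, 78, 83, 94}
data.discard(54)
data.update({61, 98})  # {2, 53, 61, 64, 74, 78, 83, 94, 98}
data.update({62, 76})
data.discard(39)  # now {2, 53, 61, 62, 64, 74, 76, 78, 83, 94, 98}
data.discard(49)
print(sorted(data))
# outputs [2, 53, 61, 62, 64, 74, 76, 78, 83, 94, 98]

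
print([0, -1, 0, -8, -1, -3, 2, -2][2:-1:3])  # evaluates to [0, -3]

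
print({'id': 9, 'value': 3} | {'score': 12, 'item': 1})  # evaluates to {'id': 9, 'value': 3, 'score': 12, 'item': 1}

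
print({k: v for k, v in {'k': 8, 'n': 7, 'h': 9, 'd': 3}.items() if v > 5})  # {'k': 8, 'n': 7, 'h': 9}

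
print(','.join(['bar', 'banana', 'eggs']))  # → bar,banana,eggs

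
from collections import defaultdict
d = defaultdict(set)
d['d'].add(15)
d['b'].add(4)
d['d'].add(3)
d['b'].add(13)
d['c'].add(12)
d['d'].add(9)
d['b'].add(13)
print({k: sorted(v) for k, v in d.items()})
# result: {'d': [3, 9, 15], 'b': [4, 13], 'c': [12]}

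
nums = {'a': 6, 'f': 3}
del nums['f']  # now {'a': 6}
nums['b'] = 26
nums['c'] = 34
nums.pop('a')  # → 6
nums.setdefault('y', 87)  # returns 87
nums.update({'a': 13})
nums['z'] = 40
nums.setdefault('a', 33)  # 13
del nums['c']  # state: {'b': 26, 'y': 87, 'a': 13, 'z': 40}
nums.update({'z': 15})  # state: {'b': 26, 'y': 87, 'a': 13, 'z': 15}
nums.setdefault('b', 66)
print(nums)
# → {'b': 26, 'y': 87, 'a': 13, 'z': 15}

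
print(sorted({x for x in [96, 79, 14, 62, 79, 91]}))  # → [14, 62, 79, 91, 96]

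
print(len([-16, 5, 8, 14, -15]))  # 5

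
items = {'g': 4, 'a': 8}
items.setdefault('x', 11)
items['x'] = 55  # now {'g': 4, 'a': 8, 'x': 55}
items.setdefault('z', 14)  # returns 14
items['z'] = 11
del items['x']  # {'g': 4, 'a': 8, 'z': 11}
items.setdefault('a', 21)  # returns 8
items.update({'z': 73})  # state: {'g': 4, 'a': 8, 'z': 73}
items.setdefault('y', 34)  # 34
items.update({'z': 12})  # {'g': 4, 'a': 8, 'z': 12, 'y': 34}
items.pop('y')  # 34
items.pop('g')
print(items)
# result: {'a': 8, 'z': 12}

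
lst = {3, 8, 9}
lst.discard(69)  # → {3, 8, 9}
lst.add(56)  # {3, 8, 9, 56}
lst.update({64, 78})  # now {3, 8, 9, 56, 64, 78}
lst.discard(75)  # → {3, 8, 9, 56, 64, 78}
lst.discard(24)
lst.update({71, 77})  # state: {3, 8, 9, 56, 64, 71, 77, 78}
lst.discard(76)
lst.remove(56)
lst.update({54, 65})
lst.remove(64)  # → {3, 8, 9, 54, 65, 71, 77, 78}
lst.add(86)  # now {3, 8, 9, 54, 65, 71, 77, 78, 86}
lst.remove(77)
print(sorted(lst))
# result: [3, 8, 9, 54, 65, 71, 78, 86]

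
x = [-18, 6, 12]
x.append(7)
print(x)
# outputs [-18, 6, 12, 7]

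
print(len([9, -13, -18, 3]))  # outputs 4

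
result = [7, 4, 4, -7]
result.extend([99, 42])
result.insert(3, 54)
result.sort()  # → [-7, 4, 4, 7, 42, 54, 99]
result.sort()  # [-7, 4, 4, 7, 42, 54, 99]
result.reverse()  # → [99, 54, 42, 7, 4, 4, -7]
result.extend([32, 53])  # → [99, 54, 42, 7, 4, 4, -7, 32, 53]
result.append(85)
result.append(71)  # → [99, 54, 42, 7, 4, 4, -7, 32, 53, 85, 71]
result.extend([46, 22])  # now [99, 54, 42, 7, 4, 4, -7, 32, 53, 85, 71, 46, 22]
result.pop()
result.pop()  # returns 46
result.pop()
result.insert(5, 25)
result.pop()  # 85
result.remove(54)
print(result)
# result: [99, 42, 7, 4, 25, 4, -7, 32, 53]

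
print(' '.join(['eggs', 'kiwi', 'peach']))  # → eggs kiwi peach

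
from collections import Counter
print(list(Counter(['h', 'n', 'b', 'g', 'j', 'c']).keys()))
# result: ['h', 'n', 'b', 'g', 'j', 'c']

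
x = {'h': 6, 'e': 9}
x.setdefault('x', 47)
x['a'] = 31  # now {'h': 6, 'e': 9, 'x': 47, 'a': 31}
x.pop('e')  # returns 9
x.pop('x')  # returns 47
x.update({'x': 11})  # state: {'h': 6, 'a': 31, 'x': 11}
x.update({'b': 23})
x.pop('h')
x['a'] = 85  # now {'a': 85, 'x': 11, 'b': 23}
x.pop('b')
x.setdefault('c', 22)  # 22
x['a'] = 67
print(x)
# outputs {'a': 67, 'x': 11, 'c': 22}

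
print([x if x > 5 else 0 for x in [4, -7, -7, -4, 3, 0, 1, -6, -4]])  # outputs [0, 0, 0, 0, 0, 0, 0, 0, 0]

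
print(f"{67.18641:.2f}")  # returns 67.19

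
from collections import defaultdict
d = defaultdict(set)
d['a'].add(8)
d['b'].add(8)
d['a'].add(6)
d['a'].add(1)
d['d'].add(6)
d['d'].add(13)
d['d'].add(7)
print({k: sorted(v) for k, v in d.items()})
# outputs {'a': [1, 6, 8], 'b': [8], 'd': [6, 7, 13]}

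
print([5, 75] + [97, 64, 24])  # [5, 75, 97, 64, 24]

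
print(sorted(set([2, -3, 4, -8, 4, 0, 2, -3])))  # [-8, -3, 0, 2, 4]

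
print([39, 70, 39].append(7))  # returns None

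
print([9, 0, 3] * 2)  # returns [9, 0, 3, 9, 0, 3]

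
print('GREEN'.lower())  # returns green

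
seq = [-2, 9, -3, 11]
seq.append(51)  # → [-2, 9, -3, 11, 51]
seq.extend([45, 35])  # [-2, 9, -3, 11, 51, 45, 35]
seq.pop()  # 35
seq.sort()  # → [-3, -2, 9, 11, 45, 51]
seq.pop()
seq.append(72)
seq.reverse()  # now [72, 45, 11, 9, -2, -3]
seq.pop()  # -3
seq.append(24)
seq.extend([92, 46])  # [72, 45, 11, 9, -2, 24, 92, 46]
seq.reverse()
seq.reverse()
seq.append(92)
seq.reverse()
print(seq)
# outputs [92, 46, 92, 24, -2, 9, 11, 45, 72]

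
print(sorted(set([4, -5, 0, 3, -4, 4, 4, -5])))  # [-5, -4, 0, 3, 4]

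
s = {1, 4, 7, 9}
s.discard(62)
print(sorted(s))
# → [1, 4, 7, 9]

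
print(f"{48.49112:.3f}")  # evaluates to 48.491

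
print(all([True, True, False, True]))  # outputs False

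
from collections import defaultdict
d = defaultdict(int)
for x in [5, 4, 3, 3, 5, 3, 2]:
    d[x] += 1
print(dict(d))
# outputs {5: 2, 4: 1, 3: 3, 2: 1}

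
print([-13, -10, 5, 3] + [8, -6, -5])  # [-13, -10, 5, 3, 8, -6, -5]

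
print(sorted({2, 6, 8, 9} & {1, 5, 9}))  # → [9]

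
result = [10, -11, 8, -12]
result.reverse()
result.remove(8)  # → [-12, -11, 10]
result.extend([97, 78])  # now [-12, -11, 10, 97, 78]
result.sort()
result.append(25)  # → [-12, -11, 10, 78, 97, 25]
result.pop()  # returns 25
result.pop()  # 97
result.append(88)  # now [-12, -11, 10, 78, 88]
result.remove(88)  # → [-12, -11, 10, 78]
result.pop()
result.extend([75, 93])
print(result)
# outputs [-12, -11, 10, 75, 93]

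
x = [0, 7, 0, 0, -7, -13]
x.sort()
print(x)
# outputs [-13, -7, 0, 0, 0, 7]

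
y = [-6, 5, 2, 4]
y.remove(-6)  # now [5, 2, 4]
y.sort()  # [2, 4, 5]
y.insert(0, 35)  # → [35, 2, 4, 5]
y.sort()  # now [2, 4, 5, 35]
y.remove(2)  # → [4, 5, 35]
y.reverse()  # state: [35, 5, 4]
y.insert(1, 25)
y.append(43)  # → [35, 25, 5, 4, 43]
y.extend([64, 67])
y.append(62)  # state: [35, 25, 5, 4, 43, 64, 67, 62]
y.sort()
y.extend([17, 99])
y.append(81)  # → [4, 5, 25, 35, 43, 62, 64, 67, 17, 99, 81]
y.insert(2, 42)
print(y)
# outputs [4, 5, 42, 25, 35, 43, 62, 64, 67, 17, 99, 81]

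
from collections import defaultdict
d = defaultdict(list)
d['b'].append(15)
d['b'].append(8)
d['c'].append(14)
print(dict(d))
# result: {'b': [15, 8], 'c': [14]}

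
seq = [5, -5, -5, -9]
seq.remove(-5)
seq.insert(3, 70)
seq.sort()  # [-9, -5, 5, 70]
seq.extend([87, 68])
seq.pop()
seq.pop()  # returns 87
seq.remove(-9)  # [-5, 5, 70]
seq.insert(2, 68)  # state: [-5, 5, 68, 70]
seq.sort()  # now [-5, 5, 68, 70]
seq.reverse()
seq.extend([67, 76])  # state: [70, 68, 5, -5, 67, 76]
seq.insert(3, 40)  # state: [70, 68, 5, 40, -5, 67, 76]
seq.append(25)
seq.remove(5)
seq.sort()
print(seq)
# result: [-5, 25, 40, 67, 68, 70, 76]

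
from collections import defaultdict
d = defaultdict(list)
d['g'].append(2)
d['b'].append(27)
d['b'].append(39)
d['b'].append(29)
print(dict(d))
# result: {'g': [2], 'b': [27, 39, 29]}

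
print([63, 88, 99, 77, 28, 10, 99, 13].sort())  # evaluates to None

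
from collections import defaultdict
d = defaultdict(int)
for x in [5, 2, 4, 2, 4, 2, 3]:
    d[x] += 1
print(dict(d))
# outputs {5: 1, 2: 3, 4: 2, 3: 1}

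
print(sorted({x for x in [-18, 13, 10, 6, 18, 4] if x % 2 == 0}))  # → [-18, 4, 6, 10, 18]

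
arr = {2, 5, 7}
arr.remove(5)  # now {2, 7}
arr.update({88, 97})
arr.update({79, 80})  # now {2, 7, 79, 80, 88, 97}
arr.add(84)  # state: {2, 7, 79, 80, 84, 88, 97}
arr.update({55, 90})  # {2, 7, 55, 79, 80, 84, 88, 90, 97}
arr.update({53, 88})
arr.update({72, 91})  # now {2, 7, 53, 55, 72, 79, 80, 84, 88, 90, 91, 97}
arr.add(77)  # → {2, 7, 53, 55, 72, 77, 79, 80, 84, 88, 90, 91, 97}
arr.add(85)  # {2, 7, 53, 55, 72, 77, 79, 80, 84, 85, 88, 90, 91, 97}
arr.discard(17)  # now {2, 7, 53, 55, 72, 77, 79, 80, 84, 85, 88, 90, 91, 97}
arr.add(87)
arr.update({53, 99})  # {2, 7, 53, 55, 72, 77, 79, 80, 84, 85, 87, 88, 90, 91, 97, 99}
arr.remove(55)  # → {2, 7, 53, 72, 77, 79, 80, 84, 85, 87, 88, 90, 91, 97, 99}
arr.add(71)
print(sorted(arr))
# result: [2, 7, 53, 71, 72, 77, 79, 80, 84, 85, 87, 88, 90, 91, 97, 99]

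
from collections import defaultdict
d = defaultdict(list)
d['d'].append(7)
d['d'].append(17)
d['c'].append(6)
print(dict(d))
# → {'d': [7, 17], 'c': [6]}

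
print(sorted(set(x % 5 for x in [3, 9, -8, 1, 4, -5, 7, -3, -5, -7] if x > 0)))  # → [1, 2, 3, 4]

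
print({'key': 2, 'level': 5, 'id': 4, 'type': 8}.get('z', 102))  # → 102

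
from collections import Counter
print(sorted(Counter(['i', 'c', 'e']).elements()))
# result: ['c', 'e', 'i']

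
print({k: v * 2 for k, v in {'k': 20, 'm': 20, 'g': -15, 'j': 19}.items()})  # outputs {'k': 40, 'm': 40, 'g': -30, 'j': 38}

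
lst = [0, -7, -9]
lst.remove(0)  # [-7, -9]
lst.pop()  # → -9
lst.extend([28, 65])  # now [-7, 28, 65]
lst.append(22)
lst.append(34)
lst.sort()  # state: [-7, 22, 28, 34, 65]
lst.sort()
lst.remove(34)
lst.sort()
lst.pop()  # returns 65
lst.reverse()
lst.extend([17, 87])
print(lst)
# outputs [28, 22, -7, 17, 87]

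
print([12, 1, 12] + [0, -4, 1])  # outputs [12, 1, 12, 0, -4, 1]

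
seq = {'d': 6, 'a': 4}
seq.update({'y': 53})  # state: {'d': 6, 'a': 4, 'y': 53}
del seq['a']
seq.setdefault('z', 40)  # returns 40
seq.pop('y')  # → 53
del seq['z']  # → {'d': 6}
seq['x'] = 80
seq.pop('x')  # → 80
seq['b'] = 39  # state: {'d': 6, 'b': 39}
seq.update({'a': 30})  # {'d': 6, 'b': 39, 'a': 30}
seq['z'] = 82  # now {'d': 6, 'b': 39, 'a': 30, 'z': 82}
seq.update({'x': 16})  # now {'d': 6, 'b': 39, 'a': 30, 'z': 82, 'x': 16}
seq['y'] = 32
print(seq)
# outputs {'d': 6, 'b': 39, 'a': 30, 'z': 82, 'x': 16, 'y': 32}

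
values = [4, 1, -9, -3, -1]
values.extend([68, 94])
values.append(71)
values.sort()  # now [-9, -3, -1, 1, 4, 68, 71, 94]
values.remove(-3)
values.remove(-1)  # [-9, 1, 4, 68, 71, 94]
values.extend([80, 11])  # [-9, 1, 4, 68, 71, 94, 80, 11]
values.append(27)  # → [-9, 1, 4, 68, 71, 94, 80, 11, 27]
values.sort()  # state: [-9, 1, 4, 11, 27, 68, 71, 80, 94]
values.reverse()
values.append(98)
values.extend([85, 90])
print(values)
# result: [94, 80, 71, 68, 27, 11, 4, 1, -9, 98, 85, 90]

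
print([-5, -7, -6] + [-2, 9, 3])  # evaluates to [-5, -7, -6, -2, 9, 3]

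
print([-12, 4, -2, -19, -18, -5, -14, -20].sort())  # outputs None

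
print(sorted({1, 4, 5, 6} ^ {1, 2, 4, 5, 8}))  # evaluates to [2, 6, 8]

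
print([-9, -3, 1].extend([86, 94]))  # None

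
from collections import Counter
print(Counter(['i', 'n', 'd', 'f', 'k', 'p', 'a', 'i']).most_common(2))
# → [('i', 2), ('n', 1)]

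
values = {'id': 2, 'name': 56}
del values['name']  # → {'id': 2}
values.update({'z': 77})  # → {'id': 2, 'z': 77}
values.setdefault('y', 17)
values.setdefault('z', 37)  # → 77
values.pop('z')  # 77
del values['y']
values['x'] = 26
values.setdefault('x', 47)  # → 26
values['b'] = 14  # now {'id': 2, 'x': 26, 'b': 14}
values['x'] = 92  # {'id': 2, 'x': 92, 'b': 14}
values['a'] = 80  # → {'id': 2, 'x': 92, 'b': 14, 'a': 80}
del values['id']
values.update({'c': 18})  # {'x': 92, 'b': 14, 'a': 80, 'c': 18}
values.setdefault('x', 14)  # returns 92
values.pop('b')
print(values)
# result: {'x': 92, 'a': 80, 'c': 18}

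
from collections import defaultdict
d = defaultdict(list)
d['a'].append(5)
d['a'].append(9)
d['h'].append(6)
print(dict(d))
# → {'a': [5, 9], 'h': [6]}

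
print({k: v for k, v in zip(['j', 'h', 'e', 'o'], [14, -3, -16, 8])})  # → {'j': 14, 'h': -3, 'e': -16, 'o': 8}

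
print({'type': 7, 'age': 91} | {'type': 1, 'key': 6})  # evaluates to {'type': 1, 'age': 91, 'key': 6}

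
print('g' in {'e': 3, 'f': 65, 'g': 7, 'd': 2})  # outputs True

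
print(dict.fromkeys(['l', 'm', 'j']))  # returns {'l': None, 'm': None, 'j': None}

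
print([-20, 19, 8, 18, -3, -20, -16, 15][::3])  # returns [-20, 18, -16]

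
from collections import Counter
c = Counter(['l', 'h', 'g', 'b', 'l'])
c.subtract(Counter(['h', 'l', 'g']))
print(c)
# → Counter({'l': 1, 'b': 1, 'h': 0, 'g': 0})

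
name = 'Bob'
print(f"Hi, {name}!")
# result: Hi, Bob!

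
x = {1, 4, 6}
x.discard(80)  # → {1, 4, 6}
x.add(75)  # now {1, 4, 6, 75}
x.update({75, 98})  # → {1, 4, 6, 75, 98}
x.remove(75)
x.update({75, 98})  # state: {1, 4, 6, 75, 98}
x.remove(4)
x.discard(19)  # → {1, 6, 75, 98}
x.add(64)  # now {1, 6, 64, 75, 98}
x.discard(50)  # {1, 6, 64, 75, 98}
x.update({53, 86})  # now {1, 6, 53, 64, 75, 86, 98}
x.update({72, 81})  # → {1, 6, 53, 64, 72, 75, 81, 86, 98}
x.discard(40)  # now {1, 6, 53, 64, 72, 75, 81, 86, 98}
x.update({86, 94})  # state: {1, 6, 53, 64, 72, 75, 81, 86, 94, 98}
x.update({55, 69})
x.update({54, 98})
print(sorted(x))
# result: [1, 6, 53, 54, 55, 64, 69, 72, 75, 81, 86, 94, 98]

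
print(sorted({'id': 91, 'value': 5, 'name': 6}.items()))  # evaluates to [('id', 91), ('name', 6), ('value', 5)]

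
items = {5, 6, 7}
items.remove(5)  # {6, 7}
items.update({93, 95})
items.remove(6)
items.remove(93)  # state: {7, 95}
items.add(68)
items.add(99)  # {7, 68, 95, 99}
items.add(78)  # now {7, 68, 78, 95, 99}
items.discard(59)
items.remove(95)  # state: {7, 68, 78, 99}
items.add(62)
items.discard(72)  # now {7, 62, 68, 78, 99}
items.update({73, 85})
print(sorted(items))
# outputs [7, 62, 68, 73, 78, 85, 99]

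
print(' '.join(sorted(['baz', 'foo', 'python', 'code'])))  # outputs baz code foo python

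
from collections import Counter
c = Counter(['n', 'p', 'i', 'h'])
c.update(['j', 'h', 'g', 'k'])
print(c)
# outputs Counter({'h': 2, 'n': 1, 'p': 1, 'i': 1, 'j': 1, 'g': 1, 'k': 1})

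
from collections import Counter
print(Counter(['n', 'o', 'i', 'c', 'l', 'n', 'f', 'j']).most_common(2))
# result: [('n', 2), ('o', 1)]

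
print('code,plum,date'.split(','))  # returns ['code', 'plum', 'date']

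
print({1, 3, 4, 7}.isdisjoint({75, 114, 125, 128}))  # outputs True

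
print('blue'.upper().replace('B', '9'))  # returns 9LUE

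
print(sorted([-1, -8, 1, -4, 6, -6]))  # [-8, -6, -4, -1, 1, 6]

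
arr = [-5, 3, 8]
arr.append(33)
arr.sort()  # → [-5, 3, 8, 33]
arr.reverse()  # [33, 8, 3, -5]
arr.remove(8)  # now [33, 3, -5]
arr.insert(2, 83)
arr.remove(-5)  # [33, 3, 83]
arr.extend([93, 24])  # [33, 3, 83, 93, 24]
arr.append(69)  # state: [33, 3, 83, 93, 24, 69]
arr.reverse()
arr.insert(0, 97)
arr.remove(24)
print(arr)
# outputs [97, 69, 93, 83, 3, 33]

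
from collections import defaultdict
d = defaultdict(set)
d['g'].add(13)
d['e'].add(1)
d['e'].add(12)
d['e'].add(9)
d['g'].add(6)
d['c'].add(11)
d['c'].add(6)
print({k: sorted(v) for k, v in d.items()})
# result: {'g': [6, 13], 'e': [1, 9, 12], 'c': [6, 11]}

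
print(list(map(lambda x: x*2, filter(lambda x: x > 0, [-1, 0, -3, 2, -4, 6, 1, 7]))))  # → [4, 12, 2, 14]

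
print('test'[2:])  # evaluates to st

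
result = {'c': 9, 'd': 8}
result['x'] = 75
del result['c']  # {'d': 8, 'x': 75}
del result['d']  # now {'x': 75}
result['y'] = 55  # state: {'x': 75, 'y': 55}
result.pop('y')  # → 55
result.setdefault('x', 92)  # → 75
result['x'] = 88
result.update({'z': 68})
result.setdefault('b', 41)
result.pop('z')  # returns 68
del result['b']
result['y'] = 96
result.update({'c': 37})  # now {'x': 88, 'y': 96, 'c': 37}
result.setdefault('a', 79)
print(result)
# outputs {'x': 88, 'y': 96, 'c': 37, 'a': 79}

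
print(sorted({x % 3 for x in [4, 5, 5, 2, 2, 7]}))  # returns [1, 2]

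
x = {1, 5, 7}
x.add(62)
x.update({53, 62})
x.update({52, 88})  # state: {1, 5, 7, 52, 53, 62, 88}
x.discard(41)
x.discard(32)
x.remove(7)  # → {1, 5, 52, 53, 62, 88}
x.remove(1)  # {5, 52, 53, 62, 88}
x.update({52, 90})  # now {5, 52, 53, 62, 88, 90}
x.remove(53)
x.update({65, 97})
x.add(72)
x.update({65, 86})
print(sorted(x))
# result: [5, 52, 62, 65, 72, 86, 88, 90, 97]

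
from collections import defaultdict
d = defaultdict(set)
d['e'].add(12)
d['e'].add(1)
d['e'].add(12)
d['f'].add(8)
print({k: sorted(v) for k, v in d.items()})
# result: {'e': [1, 12], 'f': [8]}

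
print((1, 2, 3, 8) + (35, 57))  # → (1, 2, 3, 8, 35, 57)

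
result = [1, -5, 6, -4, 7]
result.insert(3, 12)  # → [1, -5, 6, 12, -4, 7]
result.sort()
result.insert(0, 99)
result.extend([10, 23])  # [99, -5, -4, 1, 6, 7, 12, 10, 23]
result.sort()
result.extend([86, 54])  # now [-5, -4, 1, 6, 7, 10, 12, 23, 99, 86, 54]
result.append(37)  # [-5, -4, 1, 6, 7, 10, 12, 23, 99, 86, 54, 37]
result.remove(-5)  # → [-4, 1, 6, 7, 10, 12, 23, 99, 86, 54, 37]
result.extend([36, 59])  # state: [-4, 1, 6, 7, 10, 12, 23, 99, 86, 54, 37, 36, 59]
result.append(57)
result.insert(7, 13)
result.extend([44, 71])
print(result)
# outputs [-4, 1, 6, 7, 10, 12, 23, 13, 99, 86, 54, 37, 36, 59, 57, 44, 71]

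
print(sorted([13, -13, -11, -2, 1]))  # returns [-13, -11, -2, 1, 13]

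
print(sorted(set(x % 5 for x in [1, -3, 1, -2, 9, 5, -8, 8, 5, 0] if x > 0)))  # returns [0, 1, 3, 4]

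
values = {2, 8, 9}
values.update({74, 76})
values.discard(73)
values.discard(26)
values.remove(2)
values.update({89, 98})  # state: {8, 9, 74, 76, 89, 98}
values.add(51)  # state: {8, 9, 51, 74, 76, 89, 98}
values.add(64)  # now {8, 9, 51, 64, 74, 76, 89, 98}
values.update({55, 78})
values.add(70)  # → {8, 9, 51, 55, 64, 70, 74, 76, 78, 89, 98}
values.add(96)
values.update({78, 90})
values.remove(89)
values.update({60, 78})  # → {8, 9, 51, 55, 60, 64, 70, 74, 76, 78, 90, 96, 98}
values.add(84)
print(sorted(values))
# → [8, 9, 51, 55, 60, 64, 70, 74, 76, 78, 84, 90, 96, 98]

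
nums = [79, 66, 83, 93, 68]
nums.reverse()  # [68, 93, 83, 66, 79]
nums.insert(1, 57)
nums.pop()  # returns 79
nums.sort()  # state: [57, 66, 68, 83, 93]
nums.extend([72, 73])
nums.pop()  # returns 73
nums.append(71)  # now [57, 66, 68, 83, 93, 72, 71]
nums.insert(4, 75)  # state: [57, 66, 68, 83, 75, 93, 72, 71]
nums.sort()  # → [57, 66, 68, 71, 72, 75, 83, 93]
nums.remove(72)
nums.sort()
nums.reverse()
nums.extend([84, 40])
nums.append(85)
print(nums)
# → [93, 83, 75, 71, 68, 66, 57, 84, 40, 85]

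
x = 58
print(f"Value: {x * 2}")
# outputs Value: 116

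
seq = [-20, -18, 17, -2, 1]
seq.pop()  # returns 1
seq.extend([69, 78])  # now [-20, -18, 17, -2, 69, 78]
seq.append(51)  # [-20, -18, 17, -2, 69, 78, 51]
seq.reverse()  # [51, 78, 69, -2, 17, -18, -20]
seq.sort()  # [-20, -18, -2, 17, 51, 69, 78]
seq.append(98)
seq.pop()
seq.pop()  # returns 78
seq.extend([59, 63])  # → [-20, -18, -2, 17, 51, 69, 59, 63]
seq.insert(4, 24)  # [-20, -18, -2, 17, 24, 51, 69, 59, 63]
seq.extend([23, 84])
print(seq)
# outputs [-20, -18, -2, 17, 24, 51, 69, 59, 63, 23, 84]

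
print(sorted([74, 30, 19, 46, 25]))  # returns [19, 25, 30, 46, 74]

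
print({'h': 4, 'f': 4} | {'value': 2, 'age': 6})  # {'h': 4, 'f': 4, 'value': 2, 'age': 6}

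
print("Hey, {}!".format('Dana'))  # Hey, Dana!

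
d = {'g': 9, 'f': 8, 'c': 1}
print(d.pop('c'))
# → 1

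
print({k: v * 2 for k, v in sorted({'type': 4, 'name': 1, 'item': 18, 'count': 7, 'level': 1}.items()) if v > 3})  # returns {'count': 14, 'item': 36, 'type': 8}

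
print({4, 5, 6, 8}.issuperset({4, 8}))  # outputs True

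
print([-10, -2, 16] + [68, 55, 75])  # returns [-10, -2, 16, 68, 55, 75]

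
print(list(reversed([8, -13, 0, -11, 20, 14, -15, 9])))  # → [9, -15, 14, 20, -11, 0, -13, 8]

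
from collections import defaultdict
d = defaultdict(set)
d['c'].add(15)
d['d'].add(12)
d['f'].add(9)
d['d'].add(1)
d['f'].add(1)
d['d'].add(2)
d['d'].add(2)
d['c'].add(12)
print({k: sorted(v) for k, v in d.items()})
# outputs {'c': [12, 15], 'd': [1, 2, 12], 'f': [1, 9]}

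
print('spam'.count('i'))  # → 0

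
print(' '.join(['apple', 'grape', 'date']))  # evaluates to apple grape date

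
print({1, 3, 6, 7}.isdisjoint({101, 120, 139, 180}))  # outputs True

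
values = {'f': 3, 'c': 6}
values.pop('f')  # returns 3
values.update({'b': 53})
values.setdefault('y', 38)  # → 38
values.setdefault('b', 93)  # 53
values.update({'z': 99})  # {'c': 6, 'b': 53, 'y': 38, 'z': 99}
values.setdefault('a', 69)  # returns 69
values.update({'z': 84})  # {'c': 6, 'b': 53, 'y': 38, 'z': 84, 'a': 69}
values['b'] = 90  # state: {'c': 6, 'b': 90, 'y': 38, 'z': 84, 'a': 69}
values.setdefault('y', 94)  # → 38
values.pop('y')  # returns 38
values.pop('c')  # 6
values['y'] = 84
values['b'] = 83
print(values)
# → {'b': 83, 'z': 84, 'a': 69, 'y': 84}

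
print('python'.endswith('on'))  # True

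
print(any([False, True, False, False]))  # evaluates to True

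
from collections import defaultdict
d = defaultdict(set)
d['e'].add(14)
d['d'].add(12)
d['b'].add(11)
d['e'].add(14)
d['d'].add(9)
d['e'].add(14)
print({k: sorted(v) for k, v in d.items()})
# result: {'e': [14], 'd': [9, 12], 'b': [11]}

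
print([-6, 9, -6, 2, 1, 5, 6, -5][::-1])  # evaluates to [-5, 6, 5, 1, 2, -6, 9, -6]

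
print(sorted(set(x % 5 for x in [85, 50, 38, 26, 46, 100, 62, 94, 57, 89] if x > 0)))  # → [0, 1, 2, 3, 4]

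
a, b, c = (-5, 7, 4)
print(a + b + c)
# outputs 6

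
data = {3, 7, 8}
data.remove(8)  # {3, 7}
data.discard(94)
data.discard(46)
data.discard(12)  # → {3, 7}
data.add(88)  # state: {3, 7, 88}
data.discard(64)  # {3, 7, 88}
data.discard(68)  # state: {3, 7, 88}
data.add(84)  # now {3, 7, 84, 88}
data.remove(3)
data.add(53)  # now {7, 53, 84, 88}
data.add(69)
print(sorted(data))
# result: [7, 53, 69, 84, 88]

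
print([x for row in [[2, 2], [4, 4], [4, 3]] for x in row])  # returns [2, 2, 4, 4, 4, 3]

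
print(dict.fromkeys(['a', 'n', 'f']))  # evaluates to {'a': None, 'n': None, 'f': None}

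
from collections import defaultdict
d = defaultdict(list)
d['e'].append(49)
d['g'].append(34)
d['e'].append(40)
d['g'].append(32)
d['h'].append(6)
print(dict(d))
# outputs {'e': [49, 40], 'g': [34, 32], 'h': [6]}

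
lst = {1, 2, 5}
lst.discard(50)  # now {1, 2, 5}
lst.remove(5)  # {1, 2}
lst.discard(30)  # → {1, 2}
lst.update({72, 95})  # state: {1, 2, 72, 95}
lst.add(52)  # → {1, 2, 52, 72, 95}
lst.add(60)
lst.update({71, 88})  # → {1, 2, 52, 60, 71, 72, 88, 95}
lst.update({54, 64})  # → {1, 2, 52, 54, 60, 64, 71, 72, 88, 95}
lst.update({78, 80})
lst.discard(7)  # {1, 2, 52, 54, 60, 64, 71, 72, 78, 80, 88, 95}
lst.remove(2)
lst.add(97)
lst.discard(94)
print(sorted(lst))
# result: [1, 52, 54, 60, 64, 71, 72, 78, 80, 88, 95, 97]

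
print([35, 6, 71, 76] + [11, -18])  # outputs [35, 6, 71, 76, 11, -18]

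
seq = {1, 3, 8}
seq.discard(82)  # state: {1, 3, 8}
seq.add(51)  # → {1, 3, 8, 51}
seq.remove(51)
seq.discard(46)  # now {1, 3, 8}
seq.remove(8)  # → {1, 3}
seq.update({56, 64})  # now {1, 3, 56, 64}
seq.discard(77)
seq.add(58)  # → {1, 3, 56, 58, 64}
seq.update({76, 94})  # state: {1, 3, 56, 58, 64, 76, 94}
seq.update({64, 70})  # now {1, 3, 56, 58, 64, 70, 76, 94}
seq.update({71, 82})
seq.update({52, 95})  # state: {1, 3, 52, 56, 58, 64, 70, 71, 76, 82, 94, 95}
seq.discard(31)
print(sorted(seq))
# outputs [1, 3, 52, 56, 58, 64, 70, 71, 76, 82, 94, 95]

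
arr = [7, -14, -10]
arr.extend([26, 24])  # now [7, -14, -10, 26, 24]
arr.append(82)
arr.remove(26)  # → [7, -14, -10, 24, 82]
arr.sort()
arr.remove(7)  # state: [-14, -10, 24, 82]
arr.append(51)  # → [-14, -10, 24, 82, 51]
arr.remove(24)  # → [-14, -10, 82, 51]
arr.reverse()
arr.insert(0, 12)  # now [12, 51, 82, -10, -14]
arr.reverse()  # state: [-14, -10, 82, 51, 12]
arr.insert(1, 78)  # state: [-14, 78, -10, 82, 51, 12]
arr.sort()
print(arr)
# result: [-14, -10, 12, 51, 78, 82]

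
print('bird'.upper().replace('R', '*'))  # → BI*D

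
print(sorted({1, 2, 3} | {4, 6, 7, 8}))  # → [1, 2, 3, 4, 6, 7, 8]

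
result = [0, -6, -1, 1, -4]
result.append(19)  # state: [0, -6, -1, 1, -4, 19]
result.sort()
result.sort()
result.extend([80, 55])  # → [-6, -4, -1, 0, 1, 19, 80, 55]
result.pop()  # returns 55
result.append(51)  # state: [-6, -4, -1, 0, 1, 19, 80, 51]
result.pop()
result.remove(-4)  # [-6, -1, 0, 1, 19, 80]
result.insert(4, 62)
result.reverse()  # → [80, 19, 62, 1, 0, -1, -6]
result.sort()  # [-6, -1, 0, 1, 19, 62, 80]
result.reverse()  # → [80, 62, 19, 1, 0, -1, -6]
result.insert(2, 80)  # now [80, 62, 80, 19, 1, 0, -1, -6]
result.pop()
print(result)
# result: [80, 62, 80, 19, 1, 0, -1]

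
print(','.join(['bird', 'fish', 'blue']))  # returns bird,fish,blue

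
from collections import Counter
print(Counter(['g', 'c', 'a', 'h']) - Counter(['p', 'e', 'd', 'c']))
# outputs Counter({'g': 1, 'a': 1, 'h': 1})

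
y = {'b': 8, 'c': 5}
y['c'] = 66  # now {'b': 8, 'c': 66}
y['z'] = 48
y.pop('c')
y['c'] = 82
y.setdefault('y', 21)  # 21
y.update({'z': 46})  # {'b': 8, 'z': 46, 'c': 82, 'y': 21}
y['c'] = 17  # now {'b': 8, 'z': 46, 'c': 17, 'y': 21}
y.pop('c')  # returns 17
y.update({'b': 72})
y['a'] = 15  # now {'b': 72, 'z': 46, 'y': 21, 'a': 15}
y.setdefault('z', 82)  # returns 46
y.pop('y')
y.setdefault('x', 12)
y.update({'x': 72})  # {'b': 72, 'z': 46, 'a': 15, 'x': 72}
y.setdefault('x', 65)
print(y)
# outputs {'b': 72, 'z': 46, 'a': 15, 'x': 72}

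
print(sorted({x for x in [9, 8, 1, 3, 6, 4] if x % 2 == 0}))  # [4, 6, 8]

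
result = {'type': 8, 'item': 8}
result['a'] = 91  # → {'type': 8, 'item': 8, 'a': 91}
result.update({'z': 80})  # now {'type': 8, 'item': 8, 'a': 91, 'z': 80}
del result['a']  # {'type': 8, 'item': 8, 'z': 80}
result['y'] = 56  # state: {'type': 8, 'item': 8, 'z': 80, 'y': 56}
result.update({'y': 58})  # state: {'type': 8, 'item': 8, 'z': 80, 'y': 58}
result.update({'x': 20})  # {'type': 8, 'item': 8, 'z': 80, 'y': 58, 'x': 20}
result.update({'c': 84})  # {'type': 8, 'item': 8, 'z': 80, 'y': 58, 'x': 20, 'c': 84}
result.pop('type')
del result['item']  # {'z': 80, 'y': 58, 'x': 20, 'c': 84}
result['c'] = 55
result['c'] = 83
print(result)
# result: {'z': 80, 'y': 58, 'x': 20, 'c': 83}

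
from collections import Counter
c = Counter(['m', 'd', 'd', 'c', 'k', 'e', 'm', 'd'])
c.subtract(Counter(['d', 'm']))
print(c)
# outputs Counter({'d': 2, 'm': 1, 'c': 1, 'k': 1, 'e': 1})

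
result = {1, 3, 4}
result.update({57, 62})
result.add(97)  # {1, 3, 4, 57, 62, 97}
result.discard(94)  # {1, 3, 4, 57, 62, 97}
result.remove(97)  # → {1, 3, 4, 57, 62}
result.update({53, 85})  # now {1, 3, 4, 53, 57, 62, 85}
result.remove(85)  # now {1, 3, 4, 53, 57, 62}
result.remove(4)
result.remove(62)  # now {1, 3, 53, 57}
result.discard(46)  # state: {1, 3, 53, 57}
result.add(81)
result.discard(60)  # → {1, 3, 53, 57, 81}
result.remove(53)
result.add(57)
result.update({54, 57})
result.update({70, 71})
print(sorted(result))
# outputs [1, 3, 54, 57, 70, 71, 81]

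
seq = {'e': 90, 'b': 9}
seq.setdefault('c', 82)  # 82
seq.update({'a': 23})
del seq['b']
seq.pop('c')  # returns 82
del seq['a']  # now {'e': 90}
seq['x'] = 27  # {'e': 90, 'x': 27}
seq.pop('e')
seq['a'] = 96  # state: {'x': 27, 'a': 96}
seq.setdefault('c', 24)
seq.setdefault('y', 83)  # 83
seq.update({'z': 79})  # {'x': 27, 'a': 96, 'c': 24, 'y': 83, 'z': 79}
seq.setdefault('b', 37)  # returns 37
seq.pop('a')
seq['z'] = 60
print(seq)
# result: {'x': 27, 'c': 24, 'y': 83, 'z': 60, 'b': 37}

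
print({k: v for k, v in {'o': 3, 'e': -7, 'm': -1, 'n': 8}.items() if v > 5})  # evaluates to {'n': 8}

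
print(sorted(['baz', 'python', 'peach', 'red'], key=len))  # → ['baz', 'red', 'peach', 'python']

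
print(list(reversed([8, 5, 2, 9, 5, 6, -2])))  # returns [-2, 6, 5, 9, 2, 5, 8]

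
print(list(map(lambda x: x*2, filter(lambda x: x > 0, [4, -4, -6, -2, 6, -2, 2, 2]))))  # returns [8, 12, 4, 4]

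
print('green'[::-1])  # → neerg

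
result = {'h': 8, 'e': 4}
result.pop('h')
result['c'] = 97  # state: {'e': 4, 'c': 97}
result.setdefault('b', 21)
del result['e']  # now {'c': 97, 'b': 21}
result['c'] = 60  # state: {'c': 60, 'b': 21}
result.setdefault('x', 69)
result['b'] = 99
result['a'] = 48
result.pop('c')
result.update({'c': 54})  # {'b': 99, 'x': 69, 'a': 48, 'c': 54}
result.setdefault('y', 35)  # 35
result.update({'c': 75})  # {'b': 99, 'x': 69, 'a': 48, 'c': 75, 'y': 35}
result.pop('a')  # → 48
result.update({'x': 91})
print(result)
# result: {'b': 99, 'x': 91, 'c': 75, 'y': 35}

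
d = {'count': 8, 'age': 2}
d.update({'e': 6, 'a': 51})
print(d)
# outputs {'count': 8, 'age': 2, 'e': 6, 'a': 51}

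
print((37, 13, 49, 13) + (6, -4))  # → (37, 13, 49, 13, 6, -4)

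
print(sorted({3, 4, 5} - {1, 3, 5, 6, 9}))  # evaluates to [4]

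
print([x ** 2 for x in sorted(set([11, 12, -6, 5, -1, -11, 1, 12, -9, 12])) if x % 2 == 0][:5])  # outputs [36, 144]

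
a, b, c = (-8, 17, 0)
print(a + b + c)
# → 9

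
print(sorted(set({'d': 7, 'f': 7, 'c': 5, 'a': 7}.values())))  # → [5, 7]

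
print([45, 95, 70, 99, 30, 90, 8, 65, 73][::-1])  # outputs [73, 65, 8, 90, 30, 99, 70, 95, 45]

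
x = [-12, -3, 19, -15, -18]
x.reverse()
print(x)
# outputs [-18, -15, 19, -3, -12]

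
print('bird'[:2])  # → bi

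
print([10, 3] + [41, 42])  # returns [10, 3, 41, 42]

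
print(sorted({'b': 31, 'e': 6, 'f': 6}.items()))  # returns [('b', 31), ('e', 6), ('f', 6)]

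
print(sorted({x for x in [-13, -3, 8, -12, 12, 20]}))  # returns [-13, -12, -3, 8, 12, 20]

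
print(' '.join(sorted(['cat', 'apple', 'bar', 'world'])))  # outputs apple bar cat world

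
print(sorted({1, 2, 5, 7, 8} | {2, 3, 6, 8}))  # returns [1, 2, 3, 5, 6, 7, 8]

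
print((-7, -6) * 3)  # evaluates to (-7, -6, -7, -6, -7, -6)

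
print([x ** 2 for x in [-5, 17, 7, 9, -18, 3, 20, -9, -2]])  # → [25, 289, 49, 81, 324, 9, 400, 81, 4]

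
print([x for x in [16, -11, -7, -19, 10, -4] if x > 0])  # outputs [16, 10]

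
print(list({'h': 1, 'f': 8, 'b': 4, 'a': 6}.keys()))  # ['h', 'f', 'b', 'a']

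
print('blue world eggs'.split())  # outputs ['blue', 'world', 'eggs']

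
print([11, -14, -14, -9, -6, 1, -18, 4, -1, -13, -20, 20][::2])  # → [11, -14, -6, -18, -1, -20]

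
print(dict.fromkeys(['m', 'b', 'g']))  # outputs {'m': None, 'b': None, 'g': None}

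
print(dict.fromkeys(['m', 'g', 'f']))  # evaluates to {'m': None, 'g': None, 'f': None}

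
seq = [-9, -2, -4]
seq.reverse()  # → [-4, -2, -9]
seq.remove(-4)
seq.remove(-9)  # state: [-2]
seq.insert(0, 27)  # [27, -2]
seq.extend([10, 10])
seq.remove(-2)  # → [27, 10, 10]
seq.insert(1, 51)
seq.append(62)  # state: [27, 51, 10, 10, 62]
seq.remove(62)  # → [27, 51, 10, 10]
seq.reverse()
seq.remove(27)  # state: [10, 10, 51]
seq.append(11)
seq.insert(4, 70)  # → [10, 10, 51, 11, 70]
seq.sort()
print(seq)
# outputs [10, 10, 11, 51, 70]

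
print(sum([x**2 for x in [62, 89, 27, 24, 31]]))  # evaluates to 14031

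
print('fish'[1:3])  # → is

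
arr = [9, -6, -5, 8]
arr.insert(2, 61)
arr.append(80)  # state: [9, -6, 61, -5, 8, 80]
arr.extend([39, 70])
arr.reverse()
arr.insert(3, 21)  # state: [70, 39, 80, 21, 8, -5, 61, -6, 9]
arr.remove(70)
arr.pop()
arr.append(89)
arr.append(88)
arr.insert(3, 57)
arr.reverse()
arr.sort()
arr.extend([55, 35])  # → [-6, -5, 8, 21, 39, 57, 61, 80, 88, 89, 55, 35]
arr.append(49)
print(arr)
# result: [-6, -5, 8, 21, 39, 57, 61, 80, 88, 89, 55, 35, 49]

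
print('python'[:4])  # pyth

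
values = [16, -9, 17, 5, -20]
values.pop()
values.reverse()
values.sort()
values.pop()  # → 17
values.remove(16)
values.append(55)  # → [-9, 5, 55]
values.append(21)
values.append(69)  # [-9, 5, 55, 21, 69]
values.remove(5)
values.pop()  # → 69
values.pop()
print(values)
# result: [-9, 55]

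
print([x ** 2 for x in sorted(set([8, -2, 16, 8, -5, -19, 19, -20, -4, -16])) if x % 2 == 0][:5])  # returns [400, 256, 16, 4, 64]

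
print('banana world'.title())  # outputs Banana World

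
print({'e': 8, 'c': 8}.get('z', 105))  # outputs 105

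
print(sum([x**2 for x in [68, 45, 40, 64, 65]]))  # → 16570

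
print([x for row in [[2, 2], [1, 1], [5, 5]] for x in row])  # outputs [2, 2, 1, 1, 5, 5]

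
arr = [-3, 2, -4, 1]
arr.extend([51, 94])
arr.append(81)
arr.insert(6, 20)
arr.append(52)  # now [-3, 2, -4, 1, 51, 94, 20, 81, 52]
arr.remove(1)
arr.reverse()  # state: [52, 81, 20, 94, 51, -4, 2, -3]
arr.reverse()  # [-3, 2, -4, 51, 94, 20, 81, 52]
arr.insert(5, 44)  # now [-3, 2, -4, 51, 94, 44, 20, 81, 52]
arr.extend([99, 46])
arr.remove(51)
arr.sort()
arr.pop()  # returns 99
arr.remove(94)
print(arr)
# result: [-4, -3, 2, 20, 44, 46, 52, 81]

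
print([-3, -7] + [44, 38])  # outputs [-3, -7, 44, 38]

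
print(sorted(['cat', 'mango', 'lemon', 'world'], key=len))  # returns ['cat', 'mango', 'lemon', 'world']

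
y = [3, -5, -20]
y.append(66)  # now [3, -5, -20, 66]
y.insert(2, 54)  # [3, -5, 54, -20, 66]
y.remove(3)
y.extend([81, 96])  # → [-5, 54, -20, 66, 81, 96]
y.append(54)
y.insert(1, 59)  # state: [-5, 59, 54, -20, 66, 81, 96, 54]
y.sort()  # [-20, -5, 54, 54, 59, 66, 81, 96]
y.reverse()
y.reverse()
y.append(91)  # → [-20, -5, 54, 54, 59, 66, 81, 96, 91]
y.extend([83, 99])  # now [-20, -5, 54, 54, 59, 66, 81, 96, 91, 83, 99]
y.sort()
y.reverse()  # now [99, 96, 91, 83, 81, 66, 59, 54, 54, -5, -20]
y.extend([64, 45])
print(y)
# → [99, 96, 91, 83, 81, 66, 59, 54, 54, -5, -20, 64, 45]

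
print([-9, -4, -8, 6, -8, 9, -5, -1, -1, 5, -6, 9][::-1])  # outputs [9, -6, 5, -1, -1, -5, 9, -8, 6, -8, -4, -9]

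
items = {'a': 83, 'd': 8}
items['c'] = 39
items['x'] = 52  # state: {'a': 83, 'd': 8, 'c': 39, 'x': 52}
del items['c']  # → {'a': 83, 'd': 8, 'x': 52}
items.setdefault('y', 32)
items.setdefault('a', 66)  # 83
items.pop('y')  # 32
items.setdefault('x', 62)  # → 52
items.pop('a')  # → 83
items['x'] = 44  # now {'d': 8, 'x': 44}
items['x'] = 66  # {'d': 8, 'x': 66}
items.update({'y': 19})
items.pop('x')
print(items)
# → {'d': 8, 'y': 19}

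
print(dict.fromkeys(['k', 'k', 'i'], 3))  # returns {'k': 3, 'i': 3}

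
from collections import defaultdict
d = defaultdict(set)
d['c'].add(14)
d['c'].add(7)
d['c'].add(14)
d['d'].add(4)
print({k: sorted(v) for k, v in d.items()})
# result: {'c': [7, 14], 'd': [4]}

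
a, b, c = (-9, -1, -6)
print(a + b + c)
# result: -16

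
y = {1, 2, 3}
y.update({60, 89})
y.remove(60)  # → {1, 2, 3, 89}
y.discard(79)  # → {1, 2, 3, 89}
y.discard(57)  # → {1, 2, 3, 89}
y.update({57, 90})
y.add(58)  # {1, 2, 3, 57, 58, 89, 90}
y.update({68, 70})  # {1, 2, 3, 57, 58, 68, 70, 89, 90}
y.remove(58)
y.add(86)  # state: {1, 2, 3, 57, 68, 70, 86, 89, 90}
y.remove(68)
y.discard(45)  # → {1, 2, 3, 57, 70, 86, 89, 90}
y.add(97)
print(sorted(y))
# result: [1, 2, 3, 57, 70, 86, 89, 90, 97]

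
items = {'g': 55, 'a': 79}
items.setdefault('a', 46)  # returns 79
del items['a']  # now {'g': 55}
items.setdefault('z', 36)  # 36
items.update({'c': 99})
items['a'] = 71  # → {'g': 55, 'z': 36, 'c': 99, 'a': 71}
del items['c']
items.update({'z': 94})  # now {'g': 55, 'z': 94, 'a': 71}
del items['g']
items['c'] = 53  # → {'z': 94, 'a': 71, 'c': 53}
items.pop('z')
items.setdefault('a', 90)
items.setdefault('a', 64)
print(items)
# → {'a': 71, 'c': 53}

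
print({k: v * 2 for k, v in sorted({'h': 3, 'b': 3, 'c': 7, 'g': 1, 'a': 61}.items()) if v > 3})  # {'a': 122, 'c': 14}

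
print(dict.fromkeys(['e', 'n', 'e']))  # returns {'e': None, 'n': None}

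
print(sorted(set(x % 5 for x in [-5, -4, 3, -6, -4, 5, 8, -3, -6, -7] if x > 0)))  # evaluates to [0, 3]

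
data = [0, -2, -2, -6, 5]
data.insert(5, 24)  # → [0, -2, -2, -6, 5, 24]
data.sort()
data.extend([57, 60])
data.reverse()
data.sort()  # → [-6, -2, -2, 0, 5, 24, 57, 60]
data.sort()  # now [-6, -2, -2, 0, 5, 24, 57, 60]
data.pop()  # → 60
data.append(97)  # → [-6, -2, -2, 0, 5, 24, 57, 97]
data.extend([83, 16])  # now [-6, -2, -2, 0, 5, 24, 57, 97, 83, 16]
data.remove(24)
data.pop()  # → 16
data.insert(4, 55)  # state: [-6, -2, -2, 0, 55, 5, 57, 97, 83]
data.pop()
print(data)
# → [-6, -2, -2, 0, 55, 5, 57, 97]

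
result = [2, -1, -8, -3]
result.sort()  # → [-8, -3, -1, 2]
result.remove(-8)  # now [-3, -1, 2]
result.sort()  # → [-3, -1, 2]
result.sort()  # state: [-3, -1, 2]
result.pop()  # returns 2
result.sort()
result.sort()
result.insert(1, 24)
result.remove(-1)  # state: [-3, 24]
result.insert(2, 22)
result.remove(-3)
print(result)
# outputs [24, 22]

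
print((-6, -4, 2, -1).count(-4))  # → 1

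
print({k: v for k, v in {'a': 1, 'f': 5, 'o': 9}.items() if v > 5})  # {'o': 9}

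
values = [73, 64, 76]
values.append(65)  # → [73, 64, 76, 65]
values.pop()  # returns 65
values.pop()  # 76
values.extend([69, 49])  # [73, 64, 69, 49]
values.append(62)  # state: [73, 64, 69, 49, 62]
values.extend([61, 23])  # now [73, 64, 69, 49, 62, 61, 23]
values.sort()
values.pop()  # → 73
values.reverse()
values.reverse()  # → [23, 49, 61, 62, 64, 69]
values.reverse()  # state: [69, 64, 62, 61, 49, 23]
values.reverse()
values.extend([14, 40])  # [23, 49, 61, 62, 64, 69, 14, 40]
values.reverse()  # [40, 14, 69, 64, 62, 61, 49, 23]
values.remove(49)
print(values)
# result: [40, 14, 69, 64, 62, 61, 23]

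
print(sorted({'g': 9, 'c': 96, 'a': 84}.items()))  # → [('a', 84), ('c', 96), ('g', 9)]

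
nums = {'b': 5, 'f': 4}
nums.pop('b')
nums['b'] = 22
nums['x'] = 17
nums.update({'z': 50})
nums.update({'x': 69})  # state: {'f': 4, 'b': 22, 'x': 69, 'z': 50}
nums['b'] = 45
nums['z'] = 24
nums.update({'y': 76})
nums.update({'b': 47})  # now {'f': 4, 'b': 47, 'x': 69, 'z': 24, 'y': 76}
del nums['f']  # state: {'b': 47, 'x': 69, 'z': 24, 'y': 76}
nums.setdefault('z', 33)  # 24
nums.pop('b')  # 47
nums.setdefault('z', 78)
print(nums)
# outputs {'x': 69, 'z': 24, 'y': 76}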